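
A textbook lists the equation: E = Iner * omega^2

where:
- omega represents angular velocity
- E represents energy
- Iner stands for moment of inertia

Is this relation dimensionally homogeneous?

Yes

omega (angular velocity) has dimensions [T^-1].
E (energy) has dimensions [L^2 M T^-2].
Iner (moment of inertia) has dimensions [L^2 M].

Left side: [L^2 M T^-2]
Right side: [L^2 M T^-2]

Both sides have the same dimensions, so the equation is dimensionally consistent.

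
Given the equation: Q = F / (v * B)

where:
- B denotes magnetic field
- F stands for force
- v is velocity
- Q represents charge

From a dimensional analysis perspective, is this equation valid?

Yes

B (magnetic field) has dimensions [I^-1 M T^-2].
F (force) has dimensions [L M T^-2].
v (velocity) has dimensions [L T^-1].
Q (charge) has dimensions [I T].

Left side: [I T]
Right side: [I T]

Both sides have the same dimensions, so the equation is dimensionally consistent.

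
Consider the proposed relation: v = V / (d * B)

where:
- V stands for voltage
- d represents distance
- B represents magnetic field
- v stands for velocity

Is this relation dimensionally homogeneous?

Yes

V (voltage) has dimensions [I^-1 L^2 M T^-3].
d (distance) has dimensions [L].
B (magnetic field) has dimensions [I^-1 M T^-2].
v (velocity) has dimensions [L T^-1].

Left side: [L T^-1]
Right side: [L T^-1]

Both sides have the same dimensions, so the equation is dimensionally consistent.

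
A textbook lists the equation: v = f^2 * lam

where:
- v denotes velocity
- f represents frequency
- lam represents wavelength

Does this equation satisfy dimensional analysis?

No

v (velocity) has dimensions [L T^-1].
f (frequency) has dimensions [T^-1].
lam (wavelength) has dimensions [L].

Left side: [L T^-1]
Right side: [L T^-2]

The two sides have different dimensions, so the equation is NOT dimensionally consistent.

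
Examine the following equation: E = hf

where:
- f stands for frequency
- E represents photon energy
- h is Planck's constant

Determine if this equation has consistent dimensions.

Yes

f (frequency) has dimensions [T^-1].
E (photon energy) has dimensions [L^2 M T^-2].
h (Planck's constant) has dimensions [L^2 M T^-1].

Left side: [L^2 M T^-2]
Right side: [L^2 M T^-2]

Both sides have the same dimensions, so the equation is dimensionally consistent.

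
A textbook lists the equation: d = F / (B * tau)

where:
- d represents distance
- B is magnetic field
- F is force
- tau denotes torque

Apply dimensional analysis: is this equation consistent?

No

d (distance) has dimensions [L].
B (magnetic field) has dimensions [I^-1 M T^-2].
F (force) has dimensions [L M T^-2].
tau (torque) has dimensions [L^2 M T^-2].

Left side: [L]
Right side: [I L^-1 M^-1 T^2]

The two sides have different dimensions, so the equation is NOT dimensionally consistent.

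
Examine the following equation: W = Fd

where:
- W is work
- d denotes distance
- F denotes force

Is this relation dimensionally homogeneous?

Yes

W (work) has dimensions [L^2 M T^-2].
d (distance) has dimensions [L].
F (force) has dimensions [L M T^-2].

Left side: [L^2 M T^-2]
Right side: [L^2 M T^-2]

Both sides have the same dimensions, so the equation is dimensionally consistent.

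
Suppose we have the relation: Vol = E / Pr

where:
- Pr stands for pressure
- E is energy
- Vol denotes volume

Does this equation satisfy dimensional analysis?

Yes

Pr (pressure) has dimensions [L^-1 M T^-2].
E (energy) has dimensions [L^2 M T^-2].
Vol (volume) has dimensions [L^3].

Left side: [L^3]
Right side: [L^3]

Both sides have the same dimensions, so the equation is dimensionally consistent.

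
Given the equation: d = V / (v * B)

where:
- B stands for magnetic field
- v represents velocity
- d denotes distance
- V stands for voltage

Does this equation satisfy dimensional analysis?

Yes

B (magnetic field) has dimensions [I^-1 M T^-2].
v (velocity) has dimensions [L T^-1].
d (distance) has dimensions [L].
V (voltage) has dimensions [I^-1 L^2 M T^-3].

Left side: [L]
Right side: [L]

Both sides have the same dimensions, so the equation is dimensionally consistent.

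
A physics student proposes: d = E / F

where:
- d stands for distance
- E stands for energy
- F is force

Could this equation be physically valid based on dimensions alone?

Yes

d (distance) has dimensions [L].
E (energy) has dimensions [L^2 M T^-2].
F (force) has dimensions [L M T^-2].

Left side: [L]
Right side: [L]

Both sides have the same dimensions, so the equation is dimensionally consistent.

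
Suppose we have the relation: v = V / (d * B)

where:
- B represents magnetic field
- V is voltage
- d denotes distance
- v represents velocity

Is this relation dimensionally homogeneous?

Yes

B (magnetic field) has dimensions [I^-1 M T^-2].
V (voltage) has dimensions [I^-1 L^2 M T^-3].
d (distance) has dimensions [L].
v (velocity) has dimensions [L T^-1].

Left side: [L T^-1]
Right side: [L T^-1]

Both sides have the same dimensions, so the equation is dimensionally consistent.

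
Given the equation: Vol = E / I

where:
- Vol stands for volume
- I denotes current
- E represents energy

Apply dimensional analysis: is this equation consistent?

No

Vol (volume) has dimensions [L^3].
I (current) has dimensions [I].
E (energy) has dimensions [L^2 M T^-2].

Left side: [L^3]
Right side: [I^-1 L^2 M T^-2]

The two sides have different dimensions, so the equation is NOT dimensionally consistent.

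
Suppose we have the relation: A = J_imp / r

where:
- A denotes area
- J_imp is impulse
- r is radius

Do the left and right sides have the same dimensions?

No

A (area) has dimensions [L^2].
J_imp (impulse) has dimensions [L M T^-1].
r (radius) has dimensions [L].

Left side: [L^2]
Right side: [M T^-1]

The two sides have different dimensions, so the equation is NOT dimensionally consistent.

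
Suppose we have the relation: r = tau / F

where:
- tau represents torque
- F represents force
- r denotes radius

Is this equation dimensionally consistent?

Yes

tau (torque) has dimensions [L^2 M T^-2].
F (force) has dimensions [L M T^-2].
r (radius) has dimensions [L].

Left side: [L]
Right side: [L]

Both sides have the same dimensions, so the equation is dimensionally consistent.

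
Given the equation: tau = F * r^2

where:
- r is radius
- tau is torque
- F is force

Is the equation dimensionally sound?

No

r (radius) has dimensions [L].
tau (torque) has dimensions [L^2 M T^-2].
F (force) has dimensions [L M T^-2].

Left side: [L^2 M T^-2]
Right side: [L^3 M T^-2]

The two sides have different dimensions, so the equation is NOT dimensionally consistent.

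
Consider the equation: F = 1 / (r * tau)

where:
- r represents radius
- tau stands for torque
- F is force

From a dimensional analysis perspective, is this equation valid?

No

r (radius) has dimensions [L].
tau (torque) has dimensions [L^2 M T^-2].
F (force) has dimensions [L M T^-2].

Left side: [L M T^-2]
Right side: [L^-3 M^-1 T^2]

The two sides have different dimensions, so the equation is NOT dimensionally consistent.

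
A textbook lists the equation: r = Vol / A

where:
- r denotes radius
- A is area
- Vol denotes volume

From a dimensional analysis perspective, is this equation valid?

Yes

r (radius) has dimensions [L].
A (area) has dimensions [L^2].
Vol (volume) has dimensions [L^3].

Left side: [L]
Right side: [L]

Both sides have the same dimensions, so the equation is dimensionally consistent.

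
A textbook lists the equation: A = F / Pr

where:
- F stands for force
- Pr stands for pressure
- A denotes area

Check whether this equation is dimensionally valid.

Yes

F (force) has dimensions [L M T^-2].
Pr (pressure) has dimensions [L^-1 M T^-2].
A (area) has dimensions [L^2].

Left side: [L^2]
Right side: [L^2]

Both sides have the same dimensions, so the equation is dimensionally consistent.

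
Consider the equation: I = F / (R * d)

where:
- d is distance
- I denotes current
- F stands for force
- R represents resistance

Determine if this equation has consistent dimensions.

No

d (distance) has dimensions [L].
I (current) has dimensions [I].
F (force) has dimensions [L M T^-2].
R (resistance) has dimensions [I^-2 L^2 M T^-3].

Left side: [I]
Right side: [I^2 L^-2 T]

The two sides have different dimensions, so the equation is NOT dimensionally consistent.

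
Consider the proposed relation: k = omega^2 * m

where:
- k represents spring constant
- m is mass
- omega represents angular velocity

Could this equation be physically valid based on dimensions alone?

Yes

k (spring constant) has dimensions [M T^-2].
m (mass) has dimensions [M].
omega (angular velocity) has dimensions [T^-1].

Left side: [M T^-2]
Right side: [M T^-2]

Both sides have the same dimensions, so the equation is dimensionally consistent.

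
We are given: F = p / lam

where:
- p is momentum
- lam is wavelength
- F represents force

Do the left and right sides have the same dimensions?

No

p (momentum) has dimensions [L M T^-1].
lam (wavelength) has dimensions [L].
F (force) has dimensions [L M T^-2].

Left side: [L M T^-2]
Right side: [M T^-1]

The two sides have different dimensions, so the equation is NOT dimensionally consistent.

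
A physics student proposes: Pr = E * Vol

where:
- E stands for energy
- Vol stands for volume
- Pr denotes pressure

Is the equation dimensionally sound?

No

E (energy) has dimensions [L^2 M T^-2].
Vol (volume) has dimensions [L^3].
Pr (pressure) has dimensions [L^-1 M T^-2].

Left side: [L^-1 M T^-2]
Right side: [L^5 M T^-2]

The two sides have different dimensions, so the equation is NOT dimensionally consistent.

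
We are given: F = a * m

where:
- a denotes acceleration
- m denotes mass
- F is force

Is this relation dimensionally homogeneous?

Yes

a (acceleration) has dimensions [L T^-2].
m (mass) has dimensions [M].
F (force) has dimensions [L M T^-2].

Left side: [L M T^-2]
Right side: [L M T^-2]

Both sides have the same dimensions, so the equation is dimensionally consistent.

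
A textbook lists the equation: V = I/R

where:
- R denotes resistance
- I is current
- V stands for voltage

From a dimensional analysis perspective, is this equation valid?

No

R (resistance) has dimensions [I^-2 L^2 M T^-3].
I (current) has dimensions [I].
V (voltage) has dimensions [I^-1 L^2 M T^-3].

Left side: [I^-1 L^2 M T^-3]
Right side: [I^3 L^-2 M^-1 T^3]

The two sides have different dimensions, so the equation is NOT dimensionally consistent.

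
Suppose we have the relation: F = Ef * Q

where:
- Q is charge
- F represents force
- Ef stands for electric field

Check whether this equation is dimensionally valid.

Yes

Q (charge) has dimensions [I T].
F (force) has dimensions [L M T^-2].
Ef (electric field) has dimensions [I^-1 L M T^-3].

Left side: [L M T^-2]
Right side: [L M T^-2]

Both sides have the same dimensions, so the equation is dimensionally consistent.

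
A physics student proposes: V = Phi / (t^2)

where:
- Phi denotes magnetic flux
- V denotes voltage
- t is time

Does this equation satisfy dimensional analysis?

No

Phi (magnetic flux) has dimensions [I^-1 L^2 M T^-2].
V (voltage) has dimensions [I^-1 L^2 M T^-3].
t (time) has dimensions [T].

Left side: [I^-1 L^2 M T^-3]
Right side: [I^-1 L^2 M T^-4]

The two sides have different dimensions, so the equation is NOT dimensionally consistent.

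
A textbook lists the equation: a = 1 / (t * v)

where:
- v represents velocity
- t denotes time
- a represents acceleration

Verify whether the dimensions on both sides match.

No

v (velocity) has dimensions [L T^-1].
t (time) has dimensions [T].
a (acceleration) has dimensions [L T^-2].

Left side: [L T^-2]
Right side: [L^-1]

The two sides have different dimensions, so the equation is NOT dimensionally consistent.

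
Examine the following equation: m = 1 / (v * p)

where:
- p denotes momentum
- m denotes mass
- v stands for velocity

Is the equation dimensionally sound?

No

p (momentum) has dimensions [L M T^-1].
m (mass) has dimensions [M].
v (velocity) has dimensions [L T^-1].

Left side: [M]
Right side: [L^-2 M^-1 T^2]

The two sides have different dimensions, so the equation is NOT dimensionally consistent.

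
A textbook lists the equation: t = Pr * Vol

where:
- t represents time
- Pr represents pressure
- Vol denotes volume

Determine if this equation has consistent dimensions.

No

t (time) has dimensions [T].
Pr (pressure) has dimensions [L^-1 M T^-2].
Vol (volume) has dimensions [L^3].

Left side: [T]
Right side: [L^2 M T^-2]

The two sides have different dimensions, so the equation is NOT dimensionally consistent.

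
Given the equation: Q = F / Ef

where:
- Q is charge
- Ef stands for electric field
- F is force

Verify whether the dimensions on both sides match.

Yes

Q (charge) has dimensions [I T].
Ef (electric field) has dimensions [I^-1 L M T^-3].
F (force) has dimensions [L M T^-2].

Left side: [I T]
Right side: [I T]

Both sides have the same dimensions, so the equation is dimensionally consistent.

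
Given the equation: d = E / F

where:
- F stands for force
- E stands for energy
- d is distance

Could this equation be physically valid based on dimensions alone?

Yes

F (force) has dimensions [L M T^-2].
E (energy) has dimensions [L^2 M T^-2].
d (distance) has dimensions [L].

Left side: [L]
Right side: [L]

Both sides have the same dimensions, so the equation is dimensionally consistent.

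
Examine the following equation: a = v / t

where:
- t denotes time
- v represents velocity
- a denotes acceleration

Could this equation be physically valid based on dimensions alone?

Yes

t (time) has dimensions [T].
v (velocity) has dimensions [L T^-1].
a (acceleration) has dimensions [L T^-2].

Left side: [L T^-2]
Right side: [L T^-2]

Both sides have the same dimensions, so the equation is dimensionally consistent.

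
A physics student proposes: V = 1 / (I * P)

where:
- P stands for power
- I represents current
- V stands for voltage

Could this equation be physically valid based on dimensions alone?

No

P (power) has dimensions [L^2 M T^-3].
I (current) has dimensions [I].
V (voltage) has dimensions [I^-1 L^2 M T^-3].

Left side: [I^-1 L^2 M T^-3]
Right side: [I^-1 L^-2 M^-1 T^3]

The two sides have different dimensions, so the equation is NOT dimensionally consistent.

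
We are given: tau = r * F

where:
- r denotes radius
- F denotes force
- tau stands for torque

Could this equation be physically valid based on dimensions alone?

Yes

r (radius) has dimensions [L].
F (force) has dimensions [L M T^-2].
tau (torque) has dimensions [L^2 M T^-2].

Left side: [L^2 M T^-2]
Right side: [L^2 M T^-2]

Both sides have the same dimensions, so the equation is dimensionally consistent.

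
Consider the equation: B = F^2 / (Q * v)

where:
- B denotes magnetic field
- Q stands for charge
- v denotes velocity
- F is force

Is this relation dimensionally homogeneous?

No

B (magnetic field) has dimensions [I^-1 M T^-2].
Q (charge) has dimensions [I T].
v (velocity) has dimensions [L T^-1].
F (force) has dimensions [L M T^-2].

Left side: [I^-1 M T^-2]
Right side: [I^-1 L M^2 T^-4]

The two sides have different dimensions, so the equation is NOT dimensionally consistent.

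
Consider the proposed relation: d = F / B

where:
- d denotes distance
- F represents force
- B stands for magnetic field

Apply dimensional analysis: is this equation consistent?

No

d (distance) has dimensions [L].
F (force) has dimensions [L M T^-2].
B (magnetic field) has dimensions [I^-1 M T^-2].

Left side: [L]
Right side: [I L]

The two sides have different dimensions, so the equation is NOT dimensionally consistent.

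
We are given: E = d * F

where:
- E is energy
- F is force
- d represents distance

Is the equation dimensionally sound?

Yes

E (energy) has dimensions [L^2 M T^-2].
F (force) has dimensions [L M T^-2].
d (distance) has dimensions [L].

Left side: [L^2 M T^-2]
Right side: [L^2 M T^-2]

Both sides have the same dimensions, so the equation is dimensionally consistent.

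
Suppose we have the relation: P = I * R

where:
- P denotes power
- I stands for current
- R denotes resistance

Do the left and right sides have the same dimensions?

No

P (power) has dimensions [L^2 M T^-3].
I (current) has dimensions [I].
R (resistance) has dimensions [I^-2 L^2 M T^-3].

Left side: [L^2 M T^-3]
Right side: [I^-1 L^2 M T^-3]

The two sides have different dimensions, so the equation is NOT dimensionally consistent.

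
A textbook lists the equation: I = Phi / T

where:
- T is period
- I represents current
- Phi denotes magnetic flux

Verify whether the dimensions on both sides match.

No

T (period) has dimensions [T].
I (current) has dimensions [I].
Phi (magnetic flux) has dimensions [I^-1 L^2 M T^-2].

Left side: [I]
Right side: [I^-1 L^2 M T^-3]

The two sides have different dimensions, so the equation is NOT dimensionally consistent.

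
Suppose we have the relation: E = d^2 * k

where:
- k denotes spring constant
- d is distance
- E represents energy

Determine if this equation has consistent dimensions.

Yes

k (spring constant) has dimensions [M T^-2].
d (distance) has dimensions [L].
E (energy) has dimensions [L^2 M T^-2].

Left side: [L^2 M T^-2]
Right side: [L^2 M T^-2]

Both sides have the same dimensions, so the equation is dimensionally consistent.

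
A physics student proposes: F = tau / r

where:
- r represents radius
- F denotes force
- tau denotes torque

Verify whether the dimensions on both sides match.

Yes

r (radius) has dimensions [L].
F (force) has dimensions [L M T^-2].
tau (torque) has dimensions [L^2 M T^-2].

Left side: [L M T^-2]
Right side: [L M T^-2]

Both sides have the same dimensions, so the equation is dimensionally consistent.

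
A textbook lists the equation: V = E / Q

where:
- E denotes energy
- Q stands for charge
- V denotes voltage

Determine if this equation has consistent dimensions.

Yes

E (energy) has dimensions [L^2 M T^-2].
Q (charge) has dimensions [I T].
V (voltage) has dimensions [I^-1 L^2 M T^-3].

Left side: [I^-1 L^2 M T^-3]
Right side: [I^-1 L^2 M T^-3]

Both sides have the same dimensions, so the equation is dimensionally consistent.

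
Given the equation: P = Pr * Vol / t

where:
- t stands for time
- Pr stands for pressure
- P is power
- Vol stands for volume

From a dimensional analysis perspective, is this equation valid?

Yes

t (time) has dimensions [T].
Pr (pressure) has dimensions [L^-1 M T^-2].
P (power) has dimensions [L^2 M T^-3].
Vol (volume) has dimensions [L^3].

Left side: [L^2 M T^-3]
Right side: [L^2 M T^-3]

Both sides have the same dimensions, so the equation is dimensionally consistent.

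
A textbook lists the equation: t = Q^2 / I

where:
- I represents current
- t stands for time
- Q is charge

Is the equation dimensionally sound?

No

I (current) has dimensions [I].
t (time) has dimensions [T].
Q (charge) has dimensions [I T].

Left side: [T]
Right side: [I T^2]

The two sides have different dimensions, so the equation is NOT dimensionally consistent.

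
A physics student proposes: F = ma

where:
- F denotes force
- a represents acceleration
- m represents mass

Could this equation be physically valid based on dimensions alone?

Yes

F (force) has dimensions [L M T^-2].
a (acceleration) has dimensions [L T^-2].
m (mass) has dimensions [M].

Left side: [L M T^-2]
Right side: [L M T^-2]

Both sides have the same dimensions, so the equation is dimensionally consistent.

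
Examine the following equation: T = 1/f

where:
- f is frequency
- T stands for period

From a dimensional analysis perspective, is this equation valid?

Yes

f (frequency) has dimensions [T^-1].
T (period) has dimensions [T].

Left side: [T]
Right side: [T]

Both sides have the same dimensions, so the equation is dimensionally consistent.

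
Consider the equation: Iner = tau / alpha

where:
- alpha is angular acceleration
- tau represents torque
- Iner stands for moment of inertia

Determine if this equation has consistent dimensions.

Yes

alpha (angular acceleration) has dimensions [T^-2].
tau (torque) has dimensions [L^2 M T^-2].
Iner (moment of inertia) has dimensions [L^2 M].

Left side: [L^2 M]
Right side: [L^2 M]

Both sides have the same dimensions, so the equation is dimensionally consistent.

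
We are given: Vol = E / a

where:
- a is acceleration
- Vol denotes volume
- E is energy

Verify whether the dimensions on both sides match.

No

a (acceleration) has dimensions [L T^-2].
Vol (volume) has dimensions [L^3].
E (energy) has dimensions [L^2 M T^-2].

Left side: [L^3]
Right side: [L M]

The two sides have different dimensions, so the equation is NOT dimensionally consistent.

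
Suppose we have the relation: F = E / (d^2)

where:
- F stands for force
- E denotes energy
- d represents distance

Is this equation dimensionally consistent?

No

F (force) has dimensions [L M T^-2].
E (energy) has dimensions [L^2 M T^-2].
d (distance) has dimensions [L].

Left side: [L M T^-2]
Right side: [M T^-2]

The two sides have different dimensions, so the equation is NOT dimensionally consistent.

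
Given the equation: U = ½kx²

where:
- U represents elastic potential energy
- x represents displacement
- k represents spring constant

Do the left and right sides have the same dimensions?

Yes

U (elastic potential energy) has dimensions [L^2 M T^-2].
x (displacement) has dimensions [L].
k (spring constant) has dimensions [M T^-2].

Left side: [L^2 M T^-2]
Right side: [L^2 M T^-2]

Both sides have the same dimensions, so the equation is dimensionally consistent.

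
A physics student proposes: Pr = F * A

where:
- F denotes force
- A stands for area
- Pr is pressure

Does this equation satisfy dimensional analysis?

No

F (force) has dimensions [L M T^-2].
A (area) has dimensions [L^2].
Pr (pressure) has dimensions [L^-1 M T^-2].

Left side: [L^-1 M T^-2]
Right side: [L^3 M T^-2]

The two sides have different dimensions, so the equation is NOT dimensionally consistent.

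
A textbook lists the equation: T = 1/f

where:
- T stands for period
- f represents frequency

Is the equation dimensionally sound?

Yes

T (period) has dimensions [T].
f (frequency) has dimensions [T^-1].

Left side: [T]
Right side: [T]

Both sides have the same dimensions, so the equation is dimensionally consistent.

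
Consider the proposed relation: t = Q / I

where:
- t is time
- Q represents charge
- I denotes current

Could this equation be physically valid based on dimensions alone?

Yes

t (time) has dimensions [T].
Q (charge) has dimensions [I T].
I (current) has dimensions [I].

Left side: [T]
Right side: [T]

Both sides have the same dimensions, so the equation is dimensionally consistent.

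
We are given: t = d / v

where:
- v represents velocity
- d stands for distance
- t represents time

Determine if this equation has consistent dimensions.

Yes

v (velocity) has dimensions [L T^-1].
d (distance) has dimensions [L].
t (time) has dimensions [T].

Left side: [T]
Right side: [T]

Both sides have the same dimensions, so the equation is dimensionally consistent.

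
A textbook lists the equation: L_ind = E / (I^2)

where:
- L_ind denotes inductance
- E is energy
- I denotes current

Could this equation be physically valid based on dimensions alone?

Yes

L_ind (inductance) has dimensions [I^-2 L^2 M T^-2].
E (energy) has dimensions [L^2 M T^-2].
I (current) has dimensions [I].

Left side: [I^-2 L^2 M T^-2]
Right side: [I^-2 L^2 M T^-2]

Both sides have the same dimensions, so the equation is dimensionally consistent.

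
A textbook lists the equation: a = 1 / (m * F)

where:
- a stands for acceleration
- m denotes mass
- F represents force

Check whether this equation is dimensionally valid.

No

a (acceleration) has dimensions [L T^-2].
m (mass) has dimensions [M].
F (force) has dimensions [L M T^-2].

Left side: [L T^-2]
Right side: [L^-1 M^-2 T^2]

The two sides have different dimensions, so the equation is NOT dimensionally consistent.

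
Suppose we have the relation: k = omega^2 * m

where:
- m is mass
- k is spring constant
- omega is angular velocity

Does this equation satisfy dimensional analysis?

Yes

m (mass) has dimensions [M].
k (spring constant) has dimensions [M T^-2].
omega (angular velocity) has dimensions [T^-1].

Left side: [M T^-2]
Right side: [M T^-2]

Both sides have the same dimensions, so the equation is dimensionally consistent.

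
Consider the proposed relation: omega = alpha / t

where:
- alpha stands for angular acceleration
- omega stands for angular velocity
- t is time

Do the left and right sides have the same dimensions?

No

alpha (angular acceleration) has dimensions [T^-2].
omega (angular velocity) has dimensions [T^-1].
t (time) has dimensions [T].

Left side: [T^-1]
Right side: [T^-3]

The two sides have different dimensions, so the equation is NOT dimensionally consistent.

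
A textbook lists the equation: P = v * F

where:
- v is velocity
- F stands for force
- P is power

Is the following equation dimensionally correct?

Yes

v (velocity) has dimensions [L T^-1].
F (force) has dimensions [L M T^-2].
P (power) has dimensions [L^2 M T^-3].

Left side: [L^2 M T^-3]
Right side: [L^2 M T^-3]

Both sides have the same dimensions, so the equation is dimensionally consistent.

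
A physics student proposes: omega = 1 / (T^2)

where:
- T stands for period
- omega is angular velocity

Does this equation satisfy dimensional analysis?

No

T (period) has dimensions [T].
omega (angular velocity) has dimensions [T^-1].

Left side: [T^-1]
Right side: [T^-2]

The two sides have different dimensions, so the equation is NOT dimensionally consistent.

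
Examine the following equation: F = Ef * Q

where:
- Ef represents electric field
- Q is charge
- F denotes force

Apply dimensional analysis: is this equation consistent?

Yes

Ef (electric field) has dimensions [I^-1 L M T^-3].
Q (charge) has dimensions [I T].
F (force) has dimensions [L M T^-2].

Left side: [L M T^-2]
Right side: [L M T^-2]

Both sides have the same dimensions, so the equation is dimensionally consistent.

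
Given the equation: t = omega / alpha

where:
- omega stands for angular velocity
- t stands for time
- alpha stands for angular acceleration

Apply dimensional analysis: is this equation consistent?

Yes

omega (angular velocity) has dimensions [T^-1].
t (time) has dimensions [T].
alpha (angular acceleration) has dimensions [T^-2].

Left side: [T]
Right side: [T]

Both sides have the same dimensions, so the equation is dimensionally consistent.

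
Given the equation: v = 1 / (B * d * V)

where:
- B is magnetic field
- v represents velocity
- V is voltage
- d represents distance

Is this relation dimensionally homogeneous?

No

B (magnetic field) has dimensions [I^-1 M T^-2].
v (velocity) has dimensions [L T^-1].
V (voltage) has dimensions [I^-1 L^2 M T^-3].
d (distance) has dimensions [L].

Left side: [L T^-1]
Right side: [I^2 L^-3 M^-2 T^5]

The two sides have different dimensions, so the equation is NOT dimensionally consistent.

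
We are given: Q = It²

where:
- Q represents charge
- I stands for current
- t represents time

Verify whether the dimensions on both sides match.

No

Q (charge) has dimensions [I T].
I (current) has dimensions [I].
t (time) has dimensions [T].

Left side: [I T]
Right side: [I T^2]

The two sides have different dimensions, so the equation is NOT dimensionally consistent.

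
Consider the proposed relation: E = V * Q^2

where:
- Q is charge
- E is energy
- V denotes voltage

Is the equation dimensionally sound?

No

Q (charge) has dimensions [I T].
E (energy) has dimensions [L^2 M T^-2].
V (voltage) has dimensions [I^-1 L^2 M T^-3].

Left side: [L^2 M T^-2]
Right side: [I L^2 M T^-1]

The two sides have different dimensions, so the equation is NOT dimensionally consistent.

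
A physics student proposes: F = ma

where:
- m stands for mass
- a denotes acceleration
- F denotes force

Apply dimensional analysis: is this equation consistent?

Yes

m (mass) has dimensions [M].
a (acceleration) has dimensions [L T^-2].
F (force) has dimensions [L M T^-2].

Left side: [L M T^-2]
Right side: [L M T^-2]

Both sides have the same dimensions, so the equation is dimensionally consistent.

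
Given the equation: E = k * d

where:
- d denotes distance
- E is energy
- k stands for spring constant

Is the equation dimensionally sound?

No

d (distance) has dimensions [L].
E (energy) has dimensions [L^2 M T^-2].
k (spring constant) has dimensions [M T^-2].

Left side: [L^2 M T^-2]
Right side: [L M T^-2]

The two sides have different dimensions, so the equation is NOT dimensionally consistent.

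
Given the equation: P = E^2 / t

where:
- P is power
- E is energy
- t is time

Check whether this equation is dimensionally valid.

No

P (power) has dimensions [L^2 M T^-3].
E (energy) has dimensions [L^2 M T^-2].
t (time) has dimensions [T].

Left side: [L^2 M T^-3]
Right side: [L^4 M^2 T^-5]

The two sides have different dimensions, so the equation is NOT dimensionally consistent.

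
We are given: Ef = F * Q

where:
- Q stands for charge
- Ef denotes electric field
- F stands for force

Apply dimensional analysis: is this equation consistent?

No

Q (charge) has dimensions [I T].
Ef (electric field) has dimensions [I^-1 L M T^-3].
F (force) has dimensions [L M T^-2].

Left side: [I^-1 L M T^-3]
Right side: [I L M T^-1]

The two sides have different dimensions, so the equation is NOT dimensionally consistent.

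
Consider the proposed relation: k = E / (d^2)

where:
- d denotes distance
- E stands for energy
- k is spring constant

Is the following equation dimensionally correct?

Yes

d (distance) has dimensions [L].
E (energy) has dimensions [L^2 M T^-2].
k (spring constant) has dimensions [M T^-2].

Left side: [M T^-2]
Right side: [M T^-2]

Both sides have the same dimensions, so the equation is dimensionally consistent.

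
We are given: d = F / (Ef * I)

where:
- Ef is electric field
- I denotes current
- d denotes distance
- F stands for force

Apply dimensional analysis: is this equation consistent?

No

Ef (electric field) has dimensions [I^-1 L M T^-3].
I (current) has dimensions [I].
d (distance) has dimensions [L].
F (force) has dimensions [L M T^-2].

Left side: [L]
Right side: [T]

The two sides have different dimensions, so the equation is NOT dimensionally consistent.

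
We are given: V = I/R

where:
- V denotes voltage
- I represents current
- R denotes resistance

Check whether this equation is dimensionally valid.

No

V (voltage) has dimensions [I^-1 L^2 M T^-3].
I (current) has dimensions [I].
R (resistance) has dimensions [I^-2 L^2 M T^-3].

Left side: [I^-1 L^2 M T^-3]
Right side: [I^3 L^-2 M^-1 T^3]

The two sides have different dimensions, so the equation is NOT dimensionally consistent.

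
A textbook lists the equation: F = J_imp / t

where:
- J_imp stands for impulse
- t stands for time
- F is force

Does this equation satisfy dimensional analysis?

Yes

J_imp (impulse) has dimensions [L M T^-1].
t (time) has dimensions [T].
F (force) has dimensions [L M T^-2].

Left side: [L M T^-2]
Right side: [L M T^-2]

Both sides have the same dimensions, so the equation is dimensionally consistent.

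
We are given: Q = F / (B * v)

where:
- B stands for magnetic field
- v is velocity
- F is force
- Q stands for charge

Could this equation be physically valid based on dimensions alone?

Yes

B (magnetic field) has dimensions [I^-1 M T^-2].
v (velocity) has dimensions [L T^-1].
F (force) has dimensions [L M T^-2].
Q (charge) has dimensions [I T].

Left side: [I T]
Right side: [I T]

Both sides have the same dimensions, so the equation is dimensionally consistent.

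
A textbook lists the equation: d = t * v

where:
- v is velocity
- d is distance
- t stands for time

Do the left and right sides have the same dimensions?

Yes

v (velocity) has dimensions [L T^-1].
d (distance) has dimensions [L].
t (time) has dimensions [T].

Left side: [L]
Right side: [L]

Both sides have the same dimensions, so the equation is dimensionally consistent.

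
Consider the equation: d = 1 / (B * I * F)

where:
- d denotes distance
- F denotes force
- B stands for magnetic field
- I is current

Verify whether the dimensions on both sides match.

No

d (distance) has dimensions [L].
F (force) has dimensions [L M T^-2].
B (magnetic field) has dimensions [I^-1 M T^-2].
I (current) has dimensions [I].

Left side: [L]
Right side: [L^-1 M^-2 T^4]

The two sides have different dimensions, so the equation is NOT dimensionally consistent.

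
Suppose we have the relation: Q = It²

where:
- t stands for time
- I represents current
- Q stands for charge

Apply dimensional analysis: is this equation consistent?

No

t (time) has dimensions [T].
I (current) has dimensions [I].
Q (charge) has dimensions [I T].

Left side: [I T]
Right side: [I T^2]

The two sides have different dimensions, so the equation is NOT dimensionally consistent.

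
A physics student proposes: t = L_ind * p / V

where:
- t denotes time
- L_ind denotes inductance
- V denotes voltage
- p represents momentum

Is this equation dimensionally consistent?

No

t (time) has dimensions [T].
L_ind (inductance) has dimensions [I^-2 L^2 M T^-2].
V (voltage) has dimensions [I^-1 L^2 M T^-3].
p (momentum) has dimensions [L M T^-1].

Left side: [T]
Right side: [I^-1 L M]

The two sides have different dimensions, so the equation is NOT dimensionally consistent.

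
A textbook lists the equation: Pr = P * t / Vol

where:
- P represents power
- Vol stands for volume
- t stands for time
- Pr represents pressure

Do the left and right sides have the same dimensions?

Yes

P (power) has dimensions [L^2 M T^-3].
Vol (volume) has dimensions [L^3].
t (time) has dimensions [T].
Pr (pressure) has dimensions [L^-1 M T^-2].

Left side: [L^-1 M T^-2]
Right side: [L^-1 M T^-2]

Both sides have the same dimensions, so the equation is dimensionally consistent.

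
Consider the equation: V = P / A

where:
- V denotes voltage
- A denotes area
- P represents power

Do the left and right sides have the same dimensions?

No

V (voltage) has dimensions [I^-1 L^2 M T^-3].
A (area) has dimensions [L^2].
P (power) has dimensions [L^2 M T^-3].

Left side: [I^-1 L^2 M T^-3]
Right side: [M T^-3]

The two sides have different dimensions, so the equation is NOT dimensionally consistent.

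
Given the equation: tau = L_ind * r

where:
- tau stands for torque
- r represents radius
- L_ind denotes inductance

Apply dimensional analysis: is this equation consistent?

No

tau (torque) has dimensions [L^2 M T^-2].
r (radius) has dimensions [L].
L_ind (inductance) has dimensions [I^-2 L^2 M T^-2].

Left side: [L^2 M T^-2]
Right side: [I^-2 L^3 M T^-2]

The two sides have different dimensions, so the equation is NOT dimensionally consistent.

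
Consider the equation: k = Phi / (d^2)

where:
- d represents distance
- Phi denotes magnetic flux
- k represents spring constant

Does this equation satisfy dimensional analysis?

No

d (distance) has dimensions [L].
Phi (magnetic flux) has dimensions [I^-1 L^2 M T^-2].
k (spring constant) has dimensions [M T^-2].

Left side: [M T^-2]
Right side: [I^-1 M T^-2]

The two sides have different dimensions, so the equation is NOT dimensionally consistent.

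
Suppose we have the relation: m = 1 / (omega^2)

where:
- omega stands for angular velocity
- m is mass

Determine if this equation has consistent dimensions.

No

omega (angular velocity) has dimensions [T^-1].
m (mass) has dimensions [M].

Left side: [M]
Right side: [T^2]

The two sides have different dimensions, so the equation is NOT dimensionally consistent.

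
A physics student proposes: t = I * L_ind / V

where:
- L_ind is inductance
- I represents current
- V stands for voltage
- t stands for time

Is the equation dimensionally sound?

Yes

L_ind (inductance) has dimensions [I^-2 L^2 M T^-2].
I (current) has dimensions [I].
V (voltage) has dimensions [I^-1 L^2 M T^-3].
t (time) has dimensions [T].

Left side: [T]
Right side: [T]

Both sides have the same dimensions, so the equation is dimensionally consistent.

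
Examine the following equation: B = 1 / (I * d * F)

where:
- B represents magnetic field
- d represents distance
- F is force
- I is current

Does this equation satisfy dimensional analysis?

No

B (magnetic field) has dimensions [I^-1 M T^-2].
d (distance) has dimensions [L].
F (force) has dimensions [L M T^-2].
I (current) has dimensions [I].

Left side: [I^-1 M T^-2]
Right side: [I^-1 L^-2 M^-1 T^2]

The two sides have different dimensions, so the equation is NOT dimensionally consistent.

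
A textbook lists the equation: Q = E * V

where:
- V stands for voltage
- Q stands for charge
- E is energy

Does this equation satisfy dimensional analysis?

No

V (voltage) has dimensions [I^-1 L^2 M T^-3].
Q (charge) has dimensions [I T].
E (energy) has dimensions [L^2 M T^-2].

Left side: [I T]
Right side: [I^-1 L^4 M^2 T^-5]

The two sides have different dimensions, so the equation is NOT dimensionally consistent.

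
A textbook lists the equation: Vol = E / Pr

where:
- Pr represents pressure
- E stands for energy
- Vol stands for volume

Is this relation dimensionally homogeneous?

Yes

Pr (pressure) has dimensions [L^-1 M T^-2].
E (energy) has dimensions [L^2 M T^-2].
Vol (volume) has dimensions [L^3].

Left side: [L^3]
Right side: [L^3]

Both sides have the same dimensions, so the equation is dimensionally consistent.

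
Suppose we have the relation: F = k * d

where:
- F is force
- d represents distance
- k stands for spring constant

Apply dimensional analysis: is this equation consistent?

Yes

F (force) has dimensions [L M T^-2].
d (distance) has dimensions [L].
k (spring constant) has dimensions [M T^-2].

Left side: [L M T^-2]
Right side: [L M T^-2]

Both sides have the same dimensions, so the equation is dimensionally consistent.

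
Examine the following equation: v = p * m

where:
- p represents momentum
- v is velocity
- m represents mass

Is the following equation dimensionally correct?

No

p (momentum) has dimensions [L M T^-1].
v (velocity) has dimensions [L T^-1].
m (mass) has dimensions [M].

Left side: [L T^-1]
Right side: [L M^2 T^-1]

The two sides have different dimensions, so the equation is NOT dimensionally consistent.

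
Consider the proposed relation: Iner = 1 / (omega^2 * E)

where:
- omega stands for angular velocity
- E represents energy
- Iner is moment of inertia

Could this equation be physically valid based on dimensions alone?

No

omega (angular velocity) has dimensions [T^-1].
E (energy) has dimensions [L^2 M T^-2].
Iner (moment of inertia) has dimensions [L^2 M].

Left side: [L^2 M]
Right side: [L^-2 M^-1 T^4]

The two sides have different dimensions, so the equation is NOT dimensionally consistent.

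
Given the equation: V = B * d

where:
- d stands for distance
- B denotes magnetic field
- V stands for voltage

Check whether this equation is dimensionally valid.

No

d (distance) has dimensions [L].
B (magnetic field) has dimensions [I^-1 M T^-2].
V (voltage) has dimensions [I^-1 L^2 M T^-3].

Left side: [I^-1 L^2 M T^-3]
Right side: [I^-1 L M T^-2]

The two sides have different dimensions, so the equation is NOT dimensionally consistent.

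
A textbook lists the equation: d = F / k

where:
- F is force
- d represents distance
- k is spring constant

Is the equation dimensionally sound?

Yes

F (force) has dimensions [L M T^-2].
d (distance) has dimensions [L].
k (spring constant) has dimensions [M T^-2].

Left side: [L]
Right side: [L]

Both sides have the same dimensions, so the equation is dimensionally consistent.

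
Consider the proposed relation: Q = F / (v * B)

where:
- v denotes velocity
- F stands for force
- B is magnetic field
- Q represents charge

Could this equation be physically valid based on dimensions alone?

Yes

v (velocity) has dimensions [L T^-1].
F (force) has dimensions [L M T^-2].
B (magnetic field) has dimensions [I^-1 M T^-2].
Q (charge) has dimensions [I T].

Left side: [I T]
Right side: [I T]

Both sides have the same dimensions, so the equation is dimensionally consistent.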